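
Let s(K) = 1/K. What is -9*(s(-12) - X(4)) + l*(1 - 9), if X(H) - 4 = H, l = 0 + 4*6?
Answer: -477/4 ≈ -119.25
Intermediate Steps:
l = 24 (l = 0 + 24 = 24)
X(H) = 4 + H
-9*(s(-12) - X(4)) + l*(1 - 9) = -9*(1/(-12) - (4 + 4)) + 24*(1 - 9) = -9*(-1/12 - 1*8) + 24*(-8) = -9*(-1/12 - 8) - 192 = -9*(-97/12) - 192 = 291/4 - 192 = -477/4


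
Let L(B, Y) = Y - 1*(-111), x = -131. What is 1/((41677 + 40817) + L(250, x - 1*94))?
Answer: 1/82380 ≈ 1.2139e-5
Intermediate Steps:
L(B, Y) = 111 + Y (L(B, Y) = Y + 111 = 111 + Y)
1/((41677 + 40817) + L(250, x - 1*94)) = 1/((41677 + 40817) + (111 + (-131 - 1*94))) = 1/(82494 + (111 + (-131 - 94))) = 1/(82494 + (111 - 225)) = 1/(82494 - 114) = 1/82380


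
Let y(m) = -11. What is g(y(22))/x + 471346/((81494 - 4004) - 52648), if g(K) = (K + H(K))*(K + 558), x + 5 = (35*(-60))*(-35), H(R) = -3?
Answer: 17225667117/912881395 ≈ 18.870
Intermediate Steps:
x = 73495 (x = -5 + (35*(-60))*(-35) = -5 - 2100*(-35) = -5 + 73500 = 73495)
g(K) = (-3 + K)*(558 + K) (g(K) = (K - 3)*(K + 558) = (-3 + K)*(558 + K))
g(y(22))/x + 471346/((81494 - 4004) - 52648) = (-1674 + (-11)² + 555*(-11))/73495 + 471346/((81494 - 4004) - 52648) = (-1674 + 121 - 6105)*(1/73495) + 471346/(77490 - 52648) = -7658*1/73495 + 471346/24842 = -7658/73495 + 471346*(1/24842) = -7658/73495 + 235673/12421 = 17225667117/912881395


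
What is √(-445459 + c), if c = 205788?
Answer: I*√239671 ≈ 489.56*I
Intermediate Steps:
√(-445459 + c) = √(-445459 + 205788) = √(-239671) = I*√239671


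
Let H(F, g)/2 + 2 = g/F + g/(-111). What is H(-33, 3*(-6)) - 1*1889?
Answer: -769875/407 ≈ -1891.6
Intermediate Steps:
H(F, g) = -4 - 2*g/111 + 2*g/F (H(F, g) = -4 + 2*(g/F + g/(-111)) = -4 + 2*(g/F + g*(-1/111)) = -4 + 2*(g/F - g/111) = -4 + 2*(-g/111 + g/F) = -4 + (-2*g/111 + 2*g/F) = -4 - 2*g/111 + 2*g/F)
H(-33, 3*(-6)) - 1*1889 = (-4 - 2*(-6)/37 + 2*(3*(-6))/(-33)) - 1*1889 = (-4 - 2/111*(-18) + 2*(-18)*(-1/33)) - 1889 = (-4 + 12/37 + 12/11) - 1889 = -1052/407 - 1889 = -769875/407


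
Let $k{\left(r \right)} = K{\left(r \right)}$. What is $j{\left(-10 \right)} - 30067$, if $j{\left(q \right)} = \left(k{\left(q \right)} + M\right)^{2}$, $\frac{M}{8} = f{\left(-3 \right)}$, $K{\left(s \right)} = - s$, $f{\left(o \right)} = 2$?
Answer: $-29391$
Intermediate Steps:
$k{\left(r \right)} = - r$
$M = 16$ ($M = 8 \cdot 2 = 16$)
$j{\left(q \right)} = \left(16 - q\right)^{2}$ ($j{\left(q \right)} = \left(- q + 16\right)^{2} = \left(16 - q\right)^{2}$)
$j{\left(-10 \right)} - 30067 = \left(-16 - 10\right)^{2} - 30067 = \left(-26\right)^{2} - 30067 = 676 - 30067 = -29391$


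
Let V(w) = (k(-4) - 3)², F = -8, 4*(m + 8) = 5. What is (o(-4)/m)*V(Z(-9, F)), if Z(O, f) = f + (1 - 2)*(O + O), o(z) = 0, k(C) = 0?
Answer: 0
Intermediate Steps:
m = -27/4 (m = -8 + (¼)*5 = -8 + 5/4 = -27/4 ≈ -6.7500)
Z(O, f) = f - 2*O
V(w) = 9 (V(w) = (0 - 3)² = (-3)² = 9)
(o(-4)/m)*V(Z(-9, F)) = (0/(-27/4))*9 = (0*(-4/27))*9 = 0*9 = 0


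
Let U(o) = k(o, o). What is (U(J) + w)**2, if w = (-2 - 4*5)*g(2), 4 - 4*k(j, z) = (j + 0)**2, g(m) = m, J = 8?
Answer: 3481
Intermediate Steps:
k(j, z) = 1 - j**2/4 (k(j, z) = 1 - (j + 0)**2/4 = 1 - j**2/4)
U(o) = 1 - o**2/4
w = -44 (w = (-2 - 4*5)*2 = (-2 - 20)*2 = -22*2 = -44)
(U(J) + w)**2 = ((1 - 1/4*8**2) - 44)**2 = ((1 - 1/4*64) - 44)**2 = ((1 - 16) - 44)**2 = (-15 - 44)**2 = (-59)**2 = 3481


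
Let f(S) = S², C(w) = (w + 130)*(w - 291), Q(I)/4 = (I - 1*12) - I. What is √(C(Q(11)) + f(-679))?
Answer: √433243 ≈ 658.21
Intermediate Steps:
Q(I) = -48 (Q(I) = 4*((I - 1*12) - I) = 4*((I - 12) - I) = 4*((-12 + I) - I) = 4*(-12) = -48)
C(w) = (-291 + w)*(130 + w) (C(w) = (130 + w)*(-291 + w) = (-291 + w)*(130 + w))
√(C(Q(11)) + f(-679)) = √((-37830 + (-48)² - 161*(-48)) + (-679)²) = √((-37830 + 2304 + 7728) + 461041) = √(-27798 + 461041) = √433243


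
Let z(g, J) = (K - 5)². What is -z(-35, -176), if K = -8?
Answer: -169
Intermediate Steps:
z(g, J) = 169 (z(g, J) = (-8 - 5)² = (-13)² = 169)
-z(-35, -176) = -1*169 = -169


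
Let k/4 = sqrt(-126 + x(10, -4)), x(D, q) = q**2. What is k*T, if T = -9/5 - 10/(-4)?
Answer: 14*I*sqrt(110)/5 ≈ 29.367*I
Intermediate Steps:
T = 7/10 (T = -9*1/5 - 10*(-1/4) = -9/5 + 5/2 = 7/10 ≈ 0.70000)
k = 4*I*sqrt(110) (k = 4*sqrt(-126 + (-4)**2) = 4*sqrt(-126 + 16) = 4*sqrt(-110) = 4*(I*sqrt(110)) = 4*I*sqrt(110) ≈ 41.952*I)
k*T = (4*I*sqrt(110))*(7/10) = 14*I*sqrt(110)/5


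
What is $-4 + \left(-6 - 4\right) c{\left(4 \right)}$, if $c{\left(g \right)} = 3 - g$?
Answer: $6$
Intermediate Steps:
$-4 + \left(-6 - 4\right) c{\left(4 \right)} = -4 + \left(-6 - 4\right) \left(3 - 4\right) = -4 - 10 \left(3 - 4\right) = -4 - -10 = -4 + 10 = 6$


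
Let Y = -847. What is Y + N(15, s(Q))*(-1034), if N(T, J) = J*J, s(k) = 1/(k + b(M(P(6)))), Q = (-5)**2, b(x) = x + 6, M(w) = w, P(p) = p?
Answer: -1160577/1369 ≈ -847.75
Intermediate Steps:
b(x) = 6 + x
Q = 25
s(k) = 1/(12 + k) (s(k) = 1/(k + (6 + 6)) = 1/(k + 12) = 1/(12 + k))
N(T, J) = J**2
Y + N(15, s(Q))*(-1034) = -847 + (1/(12 + 25))**2*(-1034) = -847 + (1/37)**2*(-1034) = -847 + (1/1369)*(-1034) = -847 - 1034/1369 = -1160577/1369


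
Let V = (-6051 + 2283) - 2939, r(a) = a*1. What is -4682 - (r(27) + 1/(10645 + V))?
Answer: -18544043/3938 ≈ -4709.0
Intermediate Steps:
r(a) = a
V = -6707 (V = -3768 - 2939 = -6707)
-4682 - (r(27) + 1/(10645 + V)) = -4682 - (27 + 1/(10645 - 6707)) = -4682 - (27 + 1/3938) = -4682 - 1*106327/3938 = -4682 - 106327/3938 = -18544043/3938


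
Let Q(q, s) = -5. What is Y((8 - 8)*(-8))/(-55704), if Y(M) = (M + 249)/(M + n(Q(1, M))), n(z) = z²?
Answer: -83/464200 ≈ -0.00017880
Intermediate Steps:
Y(M) = (249 + M)/(25 + M) (Y(M) = (M + 249)/(M + (-5)²) = (249 + M)/(M + 25) = (249 + M)/(25 + M))
Y((8 - 8)*(-8))/(-55704) = ((249 + (8 - 8)*(-8))/(25 + (8 - 8)*(-8)))/(-55704) = ((249 + 0*(-8))/(25 + 0*(-8)))*(-1/55704) = ((249 + 0)/(25 + 0))*(-1/55704) = (249/25)*(-1/55704) = -83/464200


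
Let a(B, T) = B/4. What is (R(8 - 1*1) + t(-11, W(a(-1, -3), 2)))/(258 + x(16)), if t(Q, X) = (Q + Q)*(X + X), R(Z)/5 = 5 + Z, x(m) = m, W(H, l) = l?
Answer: -14/137 ≈ -0.10219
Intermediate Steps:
a(B, T) = B/4 (a(B, T) = B*(1/4) = B/4)
R(Z) = 25 + 5*Z (R(Z) = 5*(5 + Z) = 25 + 5*Z)
t(Q, X) = 4*Q*X (t(Q, X) = (2*Q)*(2*X) = 4*Q*X)
(R(8 - 1*1) + t(-11, W(a(-1, -3), 2)))/(258 + x(16)) = ((25 + 5*(8 - 1*1)) + 4*(-11)*2)/(258 + 16) = ((25 + 5*(8 - 1)) - 88)/274 = ((25 + 5*7) - 88)*(1/274) = ((25 + 35) - 88)*(1/274) = (60 - 88)*(1/274) = -28*1/274 = -14/137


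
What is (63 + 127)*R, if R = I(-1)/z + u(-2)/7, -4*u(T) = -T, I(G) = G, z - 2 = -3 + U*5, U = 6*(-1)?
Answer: -1615/217 ≈ -7.4424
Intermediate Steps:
U = -6
z = -31 (z = 2 + (-3 - 6*5) = 2 + (-3 - 30) = 2 - 33 = -31)
u(T) = T/4 (u(T) = -(-1)*T/4 = T/4)
R = -17/434 (R = -1/(-31) + ((¼)*(-2))/7 = -1*(-1/31) - ½*⅐ = 1/31 - 1/14 = -17/434 ≈ -0.039171)
(63 + 127)*R = (63 + 127)*(-17/434) = 190*(-17/434) = -1615/217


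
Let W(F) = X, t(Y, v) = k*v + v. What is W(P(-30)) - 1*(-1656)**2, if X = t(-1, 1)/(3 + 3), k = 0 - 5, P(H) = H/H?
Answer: -8227010/3 ≈ -2.7423e+6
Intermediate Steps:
P(H) = 1
k = -5
t(Y, v) = -4*v (t(Y, v) = -5*v + v = -4*v)
X = -2/3 (X = (-4*1)/(3 + 3) = -4/6 = (1/6)*(-4) = -2/3 ≈ -0.66667)
W(F) = -2/3
W(P(-30)) - 1*(-1656)**2 = -2/3 - 1*(-1656)**2 = -2/3 - 1*2742336 = -2/3 - 2742336 = -8227010/3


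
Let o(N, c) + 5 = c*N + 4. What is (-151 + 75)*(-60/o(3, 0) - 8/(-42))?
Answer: -96064/21 ≈ -4574.5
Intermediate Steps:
o(N, c) = -1 + N*c (o(N, c) = -5 + (c*N + 4) = -5 + (N*c + 4) = -5 + (4 + N*c) = -1 + N*c)
(-151 + 75)*(-60/o(3, 0) - 8/(-42)) = (-151 + 75)*(-60/(-1 + 3*0) - 8/(-42)) = -76*(-60/(-1 + 0) - 8*(-1/42)) = -76*(-60/(-1) + 4/21) = -76*(-60*(-1) + 4/21) = -76*(60 + 4/21) = -76*1264/21 = -96064/21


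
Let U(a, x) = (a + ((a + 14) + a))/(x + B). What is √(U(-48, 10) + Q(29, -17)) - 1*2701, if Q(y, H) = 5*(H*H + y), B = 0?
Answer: -2701 + √1577 ≈ -2661.3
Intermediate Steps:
Q(y, H) = 5*y + 5*H² (Q(y, H) = 5*(H² + y) = 5*(y + H²) = 5*y + 5*H²)
U(a, x) = (14 + 3*a)/x (U(a, x) = (a + ((a + 14) + a))/(x + 0) = (a + ((14 + a) + a))/x = (a + (14 + 2*a))/x = (14 + 3*a)/x)
√(U(-48, 10) + Q(29, -17)) - 1*2701 = √((14 + 3*(-48))/10 + (5*29 + 5*(-17)²)) - 1*2701 = √((14 - 144)/10 + (145 + 5*289)) - 2701 = √((⅒)*(-130) + (145 + 1445)) - 2701 = √(-13 + 1590) - 2701 = √1577 - 2701 = -2701 + √1577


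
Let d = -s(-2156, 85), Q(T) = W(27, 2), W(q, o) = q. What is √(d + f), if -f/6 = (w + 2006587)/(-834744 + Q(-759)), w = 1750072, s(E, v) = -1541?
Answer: 3*√13487778261607/278239 ≈ 39.598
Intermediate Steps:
Q(T) = 27
f = 7513318/278239 (f = -6*(1750072 + 2006587)/(-834744 + 27) = -22539954/(-834717) = -22539954*(-1)/834717 = -6*(-3756659/834717) = 7513318/278239 ≈ 27.003)
d = 1541 (d = -1*(-1541) = 1541)
√(d + f) = √(1541 + 7513318/278239) = √(436279617/278239) = 3*√13487778261607/278239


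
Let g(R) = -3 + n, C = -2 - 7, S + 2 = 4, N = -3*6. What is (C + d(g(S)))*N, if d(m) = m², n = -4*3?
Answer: -3888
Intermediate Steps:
N = -18
S = 2 (S = -2 + 4 = 2)
C = -9
n = -12
g(R) = -15 (g(R) = -3 - 12 = -15)
(C + d(g(S)))*N = (-9 + (-15)²)*(-18) = (-9 + 225)*(-18) = 216*(-18) = -3888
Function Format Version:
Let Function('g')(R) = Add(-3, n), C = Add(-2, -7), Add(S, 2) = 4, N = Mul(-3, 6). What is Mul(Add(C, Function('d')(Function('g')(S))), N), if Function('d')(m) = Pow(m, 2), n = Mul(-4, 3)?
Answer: -3888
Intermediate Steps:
N = -18
S = 2 (S = Add(-2, 4) = 2)
C = -9
n = -12
Function('g')(R) = -15 (Function('g')(R) = Add(-3, -12) = -15)
Mul(Add(C, Function('d')(Function('g')(S))), N) = Mul(Add(-9, Pow(-15, 2)), -18) = Mul(Add(-9, 225), -18) = Mul(216, -18) = -3888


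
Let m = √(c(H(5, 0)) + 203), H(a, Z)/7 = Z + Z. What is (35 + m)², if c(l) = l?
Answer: (35 + √203)² ≈ 2425.3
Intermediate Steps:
H(a, Z) = 14*Z (H(a, Z) = 7*(Z + Z) = 7*(2*Z) = 14*Z)
m = √203 (m = √(14*0 + 203) = √(0 + 203) = √203 ≈ 14.248)
(35 + m)² = (35 + √203)²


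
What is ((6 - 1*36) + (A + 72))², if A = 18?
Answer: 3600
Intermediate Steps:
((6 - 1*36) + (A + 72))² = ((6 - 1*36) + (18 + 72))² = ((6 - 36) + 90)² = (-30 + 90)² = 60² = 3600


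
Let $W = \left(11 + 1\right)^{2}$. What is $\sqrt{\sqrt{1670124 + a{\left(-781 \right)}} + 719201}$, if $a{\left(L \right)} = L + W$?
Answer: $\sqrt{719201 + \sqrt{1669487}} \approx 848.82$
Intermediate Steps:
$W = 144$ ($W = 12^{2} = 144$)
$a{\left(L \right)} = 144 + L$ ($a{\left(L \right)} = L + 144 = 144 + L$)
$\sqrt{\sqrt{1670124 + a{\left(-781 \right)}} + 719201} = \sqrt{\sqrt{1670124 + \left(144 - 781\right)} + 719201} = \sqrt{\sqrt{1670124 - 637} + 719201} = \sqrt{\sqrt{1669487} + 719201} = \sqrt{719201 + \sqrt{1669487}}$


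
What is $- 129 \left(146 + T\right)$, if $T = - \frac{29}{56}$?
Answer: $- \frac{1050963}{56} \approx -18767.0$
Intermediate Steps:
$T = - \frac{29}{56}$ ($T = \left(-29\right) \frac{1}{56} = - \frac{29}{56} \approx -0.51786$)
$- 129 \left(146 + T\right) = - 129 \left(146 - \frac{29}{56}\right) = \left(-129\right) \frac{8147}{56} = - \frac{1050963}{56}$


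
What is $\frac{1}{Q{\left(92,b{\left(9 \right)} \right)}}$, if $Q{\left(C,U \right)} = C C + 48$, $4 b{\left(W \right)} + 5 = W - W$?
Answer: $\frac{1}{8512} \approx 0.00011748$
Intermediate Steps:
$b{\left(W \right)} = - \frac{5}{4}$ ($b{\left(W \right)} = - \frac{5}{4} + \frac{W - W}{4} = - \frac{5}{4} + \frac{1}{4} \cdot 0 = - \frac{5}{4} + 0 = - \frac{5}{4}$)
$Q{\left(C,U \right)} = 48 + C^{2}$ ($Q{\left(C,U \right)} = C^{2} + 48 = 48 + C^{2}$)
$\frac{1}{Q{\left(92,b{\left(9 \right)} \right)}} = \frac{1}{48 + 92^{2}} = \frac{1}{48 + 8464} = \frac{1}{8512}$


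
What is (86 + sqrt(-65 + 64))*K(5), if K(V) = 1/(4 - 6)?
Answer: -43 - I/2 ≈ -43.0 - 0.5*I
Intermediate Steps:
K(V) = -1/2 (K(V) = 1/(-2) = -1/2)
(86 + sqrt(-65 + 64))*K(5) = (86 + sqrt(-65 + 64))*(-1/2) = (86 + sqrt(-1))*(-1/2) = (86 + I)*(-1/2) = -43 - I/2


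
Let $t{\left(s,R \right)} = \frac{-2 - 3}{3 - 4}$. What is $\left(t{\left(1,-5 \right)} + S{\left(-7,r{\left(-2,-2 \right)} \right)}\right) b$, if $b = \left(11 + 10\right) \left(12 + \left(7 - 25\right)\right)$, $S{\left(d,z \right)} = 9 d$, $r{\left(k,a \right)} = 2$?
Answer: $7308$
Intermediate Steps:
$t{\left(s,R \right)} = 5$ ($t{\left(s,R \right)} = - \frac{5}{-1} = \left(-5\right) \left(-1\right) = 5$)
$b = -126$ ($b = 21 \left(12 - 18\right) = 21 \left(-6\right) = -126$)
$\left(t{\left(1,-5 \right)} + S{\left(-7,r{\left(-2,-2 \right)} \right)}\right) b = \left(5 + 9 \left(-7\right)\right) \left(-126\right) = \left(5 - 63\right) \left(-126\right) = \left(-58\right) \left(-126\right) = 7308$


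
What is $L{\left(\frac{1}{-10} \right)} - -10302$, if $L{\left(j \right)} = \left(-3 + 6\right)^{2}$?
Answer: $10311$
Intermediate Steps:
$L{\left(j \right)} = 9$ ($L{\left(j \right)} = 3^{2} = 9$)
$L{\left(\frac{1}{-10} \right)} - -10302 = 9 - -10302 = 9 + 10302 = 10311$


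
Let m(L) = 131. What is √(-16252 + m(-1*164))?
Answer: 7*I*√329 ≈ 126.97*I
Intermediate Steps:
√(-16252 + m(-1*164)) = √(-16252 + 131) = √(-16121) = 7*I*√329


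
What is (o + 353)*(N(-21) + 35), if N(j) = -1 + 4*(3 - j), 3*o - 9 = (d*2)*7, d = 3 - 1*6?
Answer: 44460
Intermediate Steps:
d = -3 (d = 3 - 6 = -3)
o = -11 (o = 3 + (-3*2*7)/3 = 3 + (-6*7)/3 = 3 + (1/3)*(-42) = 3 - 14 = -11)
N(j) = 11 - 4*j (N(j) = -1 + (12 - 4*j) = 11 - 4*j)
(o + 353)*(N(-21) + 35) = (-11 + 353)*((11 - 4*(-21)) + 35) = 342*((11 + 84) + 35) = 342*(95 + 35) = 342*130 = 44460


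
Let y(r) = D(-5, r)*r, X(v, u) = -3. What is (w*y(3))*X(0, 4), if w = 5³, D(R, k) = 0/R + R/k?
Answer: 1875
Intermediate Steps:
D(R, k) = R/k (D(R, k) = 0 + R/k = R/k)
w = 125
y(r) = -5 (y(r) = (-5/r)*r = -5)
(w*y(3))*X(0, 4) = (125*(-5))*(-3) = -625*(-3) = 1875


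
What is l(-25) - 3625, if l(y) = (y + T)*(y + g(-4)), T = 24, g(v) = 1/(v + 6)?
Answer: -7201/2 ≈ -3600.5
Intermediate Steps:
g(v) = 1/(6 + v)
l(y) = (½ + y)*(24 + y) (l(y) = (y + 24)*(y + 1/(6 - 4)) = (24 + y)*(y + 1/2) = (24 + y)*(y + ½) = (24 + y)*(½ + y) = (½ + y)*(24 + y))
l(-25) - 3625 = (12 + (-25)² + (49/2)*(-25)) - 3625 = (12 + 625 - 1225/2) - 3625 = 49/2 - 3625 = -7201/2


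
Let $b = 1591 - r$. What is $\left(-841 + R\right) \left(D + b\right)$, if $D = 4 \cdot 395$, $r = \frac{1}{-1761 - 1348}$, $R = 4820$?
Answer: $\frac{39227528560}{3109} \approx 1.2617 \cdot 10^{7}$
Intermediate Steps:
$r = - \frac{1}{3109}$ ($r = \frac{1}{-3109} = - \frac{1}{3109} \approx -0.00032165$)
$D = 1580$
$b = \frac{4946420}{3109}$ ($b = 1591 - - \frac{1}{3109} = 1591 + \frac{1}{3109} = \frac{4946420}{3109} \approx 1591.0$)
$\left(-841 + R\right) \left(D + b\right) = \left(-841 + 4820\right) \left(1580 + \frac{4946420}{3109}\right) = 3979 \cdot \frac{9858640}{3109} = \frac{39227528560}{3109}$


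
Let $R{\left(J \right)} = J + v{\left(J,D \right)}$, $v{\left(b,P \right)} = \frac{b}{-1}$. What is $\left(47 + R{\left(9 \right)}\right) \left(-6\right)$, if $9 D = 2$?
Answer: $-282$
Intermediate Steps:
$D = \frac{2}{9}$ ($D = \frac{1}{9} \cdot 2 = \frac{2}{9} \approx 0.22222$)
$v{\left(b,P \right)} = - b$ ($v{\left(b,P \right)} = b \left(-1\right) = - b$)
$R{\left(J \right)} = 0$ ($R{\left(J \right)} = J - J = 0$)
$\left(47 + R{\left(9 \right)}\right) \left(-6\right) = \left(47 + 0\right) \left(-6\right) = 47 \left(-6\right) = -282$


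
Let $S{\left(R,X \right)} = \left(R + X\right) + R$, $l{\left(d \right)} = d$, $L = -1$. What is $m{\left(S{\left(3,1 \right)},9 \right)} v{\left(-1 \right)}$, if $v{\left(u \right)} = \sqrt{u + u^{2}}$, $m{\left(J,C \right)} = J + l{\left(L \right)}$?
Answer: $0$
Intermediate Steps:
$S{\left(R,X \right)} = X + 2 R$
$m{\left(J,C \right)} = -1 + J$ ($m{\left(J,C \right)} = J - 1 = -1 + J$)
$m{\left(S{\left(3,1 \right)},9 \right)} v{\left(-1 \right)} = \left(-1 + \left(1 + 2 \cdot 3\right)\right) \sqrt{- (1 - 1)} = \left(-1 + \left(1 + 6\right)\right) \sqrt{\left(-1\right) 0} = \left(-1 + 7\right) \sqrt{0} = 6 \cdot 0 = 0$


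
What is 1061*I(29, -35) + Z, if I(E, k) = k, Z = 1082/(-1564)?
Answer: -29040111/782 ≈ -37136.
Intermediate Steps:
Z = -541/782 (Z = 1082*(-1/1564) = -541/782 ≈ -0.69182)
1061*I(29, -35) + Z = 1061*(-35) - 541/782 = -37135 - 541/782 = -29040111/782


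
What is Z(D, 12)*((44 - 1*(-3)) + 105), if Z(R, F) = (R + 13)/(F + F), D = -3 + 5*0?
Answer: 190/3 ≈ 63.333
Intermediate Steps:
D = -3 (D = -3 + 0 = -3)
Z(R, F) = (13 + R)/(2*F) (Z(R, F) = (13 + R)/((2*F)) = (13 + R)*(1/(2*F)) = (13 + R)/(2*F))
Z(D, 12)*((44 - 1*(-3)) + 105) = ((½)*(13 - 3)/12)*((44 - 1*(-3)) + 105) = ((½)*(1/12)*10)*((44 + 3) + 105) = 5*(47 + 105)/12 = (5/12)*152 = 190/3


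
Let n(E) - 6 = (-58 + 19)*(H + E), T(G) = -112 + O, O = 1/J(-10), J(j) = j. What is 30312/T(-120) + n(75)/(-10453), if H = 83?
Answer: -3161612484/11717813 ≈ -269.81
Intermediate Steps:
O = -⅒ (O = 1/(-10) = -⅒ ≈ -0.10000)
T(G) = -1121/10 (T(G) = -112 - ⅒ = -1121/10)
n(E) = -3231 - 39*E (n(E) = 6 + (-58 + 19)*(83 + E) = 6 - 39*(83 + E) = 6 + (-3237 - 39*E) = -3231 - 39*E)
30312/T(-120) + n(75)/(-10453) = 30312/(-1121/10) + (-3231 - 39*75)/(-10453) = 30312*(-10/1121) + (-3231 - 2925)*(-1/10453) = -303120/1121 - 6156*(-1/10453) = -303120/1121 + 6156/10453 = -3161612484/11717813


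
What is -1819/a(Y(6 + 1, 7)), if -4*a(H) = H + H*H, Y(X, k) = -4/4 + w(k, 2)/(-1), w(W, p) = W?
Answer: 1819/14 ≈ 129.93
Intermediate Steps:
Y(X, k) = -1 - k (Y(X, k) = -4/4 + k/(-1) = -4*1/4 + k*(-1) = -1 - k)
a(H) = -H/4 - H**2/4 (a(H) = -(H + H*H)/4 = -(H + H**2)/4 = -H/4 - H**2/4)
-1819/a(Y(6 + 1, 7)) = -1819*(-4/((1 + (-1 - 1*7))*(-1 - 1*7))) = -1819*(-4/((1 + (-1 - 7))*(-1 - 7))) = -1819*1/(2*(1 - 8)) = -1819/((-1/4*(-8)*(-7))) = -1819/(-14) = -1819*(-1/14) = 1819/14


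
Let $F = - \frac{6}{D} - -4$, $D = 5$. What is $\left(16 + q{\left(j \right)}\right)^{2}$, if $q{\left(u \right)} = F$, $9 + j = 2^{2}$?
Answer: $\frac{8836}{25} \approx 353.44$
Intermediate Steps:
$j = -5$ ($j = -9 + 2^{2} = -9 + 4 = -5$)
$F = \frac{14}{5}$ ($F = - \frac{6}{5} - -4 = \left(-6\right) \frac{1}{5} + 4 = - \frac{6}{5} + 4 = \frac{14}{5} \approx 2.8$)
$q{\left(u \right)} = \frac{14}{5}$
$\left(16 + q{\left(j \right)}\right)^{2} = \left(16 + \frac{14}{5}\right)^{2} = \left(\frac{94}{5}\right)^{2} = \frac{8836}{25}$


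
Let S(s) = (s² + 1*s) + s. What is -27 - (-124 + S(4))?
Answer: 73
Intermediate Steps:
S(s) = s² + 2*s (S(s) = (s² + s) + s = (s + s²) + s = s² + 2*s)
-27 - (-124 + S(4)) = -27 - (-124 + 4*(2 + 4)) = -27 - (-124 + 4*6) = -27 - (-124 + 24) = -27 - 1*(-100) = -27 + 100 = 73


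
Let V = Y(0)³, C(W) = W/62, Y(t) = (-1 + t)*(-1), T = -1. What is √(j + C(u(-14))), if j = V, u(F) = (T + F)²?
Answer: √17794/62 ≈ 2.1515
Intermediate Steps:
Y(t) = 1 - t
u(F) = (-1 + F)²
C(W) = W/62 (C(W) = W*(1/62) = W/62)
V = 1 (V = (1 - 1*0)³ = (1 + 0)³ = 1³ = 1)
j = 1
√(j + C(u(-14))) = √(1 + (-1 - 14)²/62) = √(1 + (1/62)*(-15)²) = √(1 + (1/62)*225) = √(1 + 225/62) = √(287/62) = √17794/62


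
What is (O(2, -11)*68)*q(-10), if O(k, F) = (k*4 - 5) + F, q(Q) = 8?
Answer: -4352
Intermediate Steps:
O(k, F) = -5 + F + 4*k (O(k, F) = (4*k - 5) + F = (-5 + 4*k) + F = -5 + F + 4*k)
(O(2, -11)*68)*q(-10) = ((-5 - 11 + 4*2)*68)*8 = ((-5 - 11 + 8)*68)*8 = -8*68*8 = -544*8 = -4352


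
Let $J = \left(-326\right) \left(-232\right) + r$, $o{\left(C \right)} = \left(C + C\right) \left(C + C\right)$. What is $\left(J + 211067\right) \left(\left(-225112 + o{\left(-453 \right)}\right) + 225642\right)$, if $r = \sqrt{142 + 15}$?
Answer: $235484810834 + 821366 \sqrt{157} \approx 2.3549 \cdot 10^{11}$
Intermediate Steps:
$o{\left(C \right)} = 4 C^{2}$ ($o{\left(C \right)} = 2 C 2 C = 4 C^{2}$)
$r = \sqrt{157} \approx 12.53$
$J = 75632 + \sqrt{157}$ ($J = \left(-326\right) \left(-232\right) + \sqrt{157} = 75632 + \sqrt{157} \approx 75645.0$)
$\left(J + 211067\right) \left(\left(-225112 + o{\left(-453 \right)}\right) + 225642\right) = \left(\left(75632 + \sqrt{157}\right) + 211067\right) \left(\left(-225112 + 4 \left(-453\right)^{2}\right) + 225642\right) = \left(286699 + \sqrt{157}\right) \left(\left(-225112 + 4 \cdot 205209\right) + 225642\right) = \left(286699 + \sqrt{157}\right) \left(\left(-225112 + 820836\right) + 225642\right) = \left(286699 + \sqrt{157}\right) \left(595724 + 225642\right) = \left(286699 + \sqrt{157}\right) 821366 = 235484810834 + 821366 \sqrt{157}$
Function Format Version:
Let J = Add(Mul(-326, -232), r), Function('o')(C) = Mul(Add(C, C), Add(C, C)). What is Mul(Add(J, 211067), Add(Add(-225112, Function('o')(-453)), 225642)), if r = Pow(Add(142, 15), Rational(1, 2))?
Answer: Add(235484810834, Mul(821366, Pow(157, Rational(1, 2)))) ≈ 2.3549e+11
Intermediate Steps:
Function('o')(C) = Mul(4, Pow(C, 2)) (Function('o')(C) = Mul(Mul(2, C), Mul(2, C)) = Mul(4, Pow(C, 2)))
r = Pow(157, Rational(1, 2)) ≈ 12.530
J = Add(75632, Pow(157, Rational(1, 2))) (J = Add(Mul(-326, -232), Pow(157, Rational(1, 2))) = Add(75632, Pow(157, Rational(1, 2))) ≈ 75645.)
Mul(Add(J, 211067), Add(Add(-225112, Function('o')(-453)), 225642)) = Mul(Add(Add(75632, Pow(157, Rational(1, 2))), 211067), Add(Add(-225112, Mul(4, Pow(-453, 2))), 225642)) = Mul(Add(286699, Pow(157, Rational(1, 2))), Add(Add(-225112, Mul(4, 205209)), 225642)) = Mul(Add(286699, Pow(157, Rational(1, 2))), Add(Add(-225112, 820836), 225642)) = Mul(Add(286699, Pow(157, Rational(1, 2))), Add(595724, 225642)) = Mul(Add(286699, Pow(157, Rational(1, 2))), 821366) = Add(235484810834, Mul(821366, Pow(157, Rational(1, 2))))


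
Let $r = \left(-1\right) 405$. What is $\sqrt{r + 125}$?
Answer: $2 i \sqrt{70} \approx 16.733 i$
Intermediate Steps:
$r = -405$
$\sqrt{r + 125} = \sqrt{-405 + 125} = \sqrt{-280} = 2 i \sqrt{70}$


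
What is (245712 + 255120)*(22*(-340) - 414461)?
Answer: -211321554912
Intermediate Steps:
(245712 + 255120)*(22*(-340) - 414461) = 500832*(-7480 - 414461) = 500832*(-421941) = -211321554912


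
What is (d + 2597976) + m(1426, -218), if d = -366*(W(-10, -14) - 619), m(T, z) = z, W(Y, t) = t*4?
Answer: 2844808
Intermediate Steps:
W(Y, t) = 4*t
d = 247050 (d = -366*(4*(-14) - 619) = -366*(-56 - 619) = -366*(-675) = 247050)
(d + 2597976) + m(1426, -218) = (247050 + 2597976) - 218 = 2845026 - 218 = 2844808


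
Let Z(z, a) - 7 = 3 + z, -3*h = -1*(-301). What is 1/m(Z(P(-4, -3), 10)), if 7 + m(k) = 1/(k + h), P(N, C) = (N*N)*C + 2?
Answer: -409/2866 ≈ -0.14271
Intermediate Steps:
h = -301/3 (h = -(-1)*(-301)/3 = -⅓*301 = -301/3 ≈ -100.33)
P(N, C) = 2 + C*N² (P(N, C) = N²*C + 2 = C*N² + 2 = 2 + C*N²)
Z(z, a) = 10 + z (Z(z, a) = 7 + (3 + z) = 10 + z)
m(k) = -7 + 1/(-301/3 + k) (m(k) = -7 + 1/(k - 301/3) = -7 + 1/(-301/3 + k))
1/m(Z(P(-4, -3), 10)) = 1/((2110 - 21*(10 + (2 - 3*(-4)²)))/(-301 + 3*(10 + (2 - 3*(-4)²)))) = 1/((2110 - 21*(10 + (2 - 3*16)))/(-301 + 3*(10 + (2 - 3*16)))) = 1/((2110 - 21*(10 + (2 - 48)))/(-301 + 3*(10 + (2 - 48)))) = 1/((2110 - 21*(10 - 46))/(-301 + 3*(10 - 46))) = 1/((2110 - 21*(-36))/(-301 + 3*(-36))) = 1/((2110 + 756)/(-301 - 108)) = 1/(2866/(-409)) = 1/(-1/409*2866) = 1/(-2866/409) = -409/2866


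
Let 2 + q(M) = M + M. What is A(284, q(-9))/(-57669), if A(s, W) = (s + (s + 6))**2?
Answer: -329476/57669 ≈ -5.7132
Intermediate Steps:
q(M) = -2 + 2*M (q(M) = -2 + (M + M) = -2 + 2*M)
A(s, W) = (6 + 2*s)**2 (A(s, W) = (s + (6 + s))**2 = (6 + 2*s)**2)
A(284, q(-9))/(-57669) = (4*(3 + 284)**2)/(-57669) = (4*287**2)*(-1/57669) = (4*82369)*(-1/57669) = 329476*(-1/57669) = -329476/57669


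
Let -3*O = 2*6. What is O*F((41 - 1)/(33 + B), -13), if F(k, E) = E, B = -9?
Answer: 52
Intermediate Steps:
O = -4 (O = -2*6/3 = -⅓*12 = -4)
O*F((41 - 1)/(33 + B), -13) = -4*(-13) = 52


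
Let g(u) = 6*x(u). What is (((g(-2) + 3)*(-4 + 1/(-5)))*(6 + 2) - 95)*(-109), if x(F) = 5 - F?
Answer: 175163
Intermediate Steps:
g(u) = 30 - 6*u (g(u) = 6*(5 - u) = 30 - 6*u)
(((g(-2) + 3)*(-4 + 1/(-5)))*(6 + 2) - 95)*(-109) = ((((30 - 6*(-2)) + 3)*(-4 + 1/(-5)))*(6 + 2) - 95)*(-109) = ((((30 + 12) + 3)*(-4 - ⅕))*8 - 95)*(-109) = (((42 + 3)*(-21/5))*8 - 95)*(-109) = ((45*(-21/5))*8 - 95)*(-109) = (-189*8 - 95)*(-109) = (-1512 - 95)*(-109) = -1607*(-109) = 175163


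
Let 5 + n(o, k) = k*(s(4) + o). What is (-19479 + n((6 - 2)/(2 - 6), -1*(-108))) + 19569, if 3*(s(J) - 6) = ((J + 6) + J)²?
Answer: 7681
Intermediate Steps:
s(J) = 6 + (6 + 2*J)²/3 (s(J) = 6 + ((J + 6) + J)²/3 = 6 + ((6 + J) + J)²/3 = 6 + (6 + 2*J)²/3)
n(o, k) = -5 + k*(214/3 + o) (n(o, k) = -5 + k*((6 + 4*(3 + 4)²/3) + o) = -5 + k*((6 + (4/3)*7²) + o) = -5 + k*((6 + (4/3)*49) + o) = -5 + k*((6 + 196/3) + o) = -5 + k*(214/3 + o))
(-19479 + n((6 - 2)/(2 - 6), -1*(-108))) + 19569 = (-19479 + (-5 + 214*(-1*(-108))/3 + (-1*(-108))*((6 - 2)/(2 - 6)))) + 19569 = (-19479 + (-5 + (214/3)*108 + 108*(4/(-4)))) + 19569 = (-19479 + (-5 + 7704 + 108*(4*(-¼)))) + 19569 = (-19479 + (-5 + 7704 + 108*(-1))) + 19569 = (-19479 + (-5 + 7704 - 108)) + 19569 = (-19479 + 7591) + 19569 = -11888 + 19569 = 7681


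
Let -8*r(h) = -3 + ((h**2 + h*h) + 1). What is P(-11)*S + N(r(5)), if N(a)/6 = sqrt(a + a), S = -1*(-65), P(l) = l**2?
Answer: 7865 + 12*I*sqrt(3) ≈ 7865.0 + 20.785*I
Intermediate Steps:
S = 65
r(h) = 1/4 - h**2/4 (r(h) = -(-3 + ((h**2 + h*h) + 1))/8 = -(-3 + ((h**2 + h**2) + 1))/8 = -(-3 + (2*h**2 + 1))/8 = -(-3 + (1 + 2*h**2))/8 = -(-2 + 2*h**2)/8 = 1/4 - h**2/4)
N(a) = 6*sqrt(2)*sqrt(a) (N(a) = 6*sqrt(a + a) = 6*sqrt(2*a) = 6*(sqrt(2)*sqrt(a)) = 6*sqrt(2)*sqrt(a))
P(-11)*S + N(r(5)) = (-11)**2*65 + 6*sqrt(2)*sqrt(1/4 - 1/4*5**2) = 121*65 + 6*sqrt(2)*sqrt(1/4 - 1/4*25) = 7865 + 6*sqrt(2)*sqrt(1/4 - 25/4) = 7865 + 6*sqrt(2)*sqrt(-6) = 7865 + 6*sqrt(2)*(I*sqrt(6)) = 7865 + 12*I*sqrt(3)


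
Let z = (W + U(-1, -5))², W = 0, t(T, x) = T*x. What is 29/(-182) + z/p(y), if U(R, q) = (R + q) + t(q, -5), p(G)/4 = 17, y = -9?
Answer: 31865/6188 ≈ 5.1495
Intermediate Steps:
p(G) = 68 (p(G) = 4*17 = 68)
U(R, q) = R - 4*q (U(R, q) = (R + q) + q*(-5) = (R + q) - 5*q = R - 4*q)
z = 361 (z = (0 + (-1 - 4*(-5)))² = (0 + (-1 + 20))² = (0 + 19)² = 19² = 361)
29/(-182) + z/p(y) = 29/(-182) + 361/68 = 29*(-1/182) + 361*(1/68) = -29/182 + 361/68 = 31865/6188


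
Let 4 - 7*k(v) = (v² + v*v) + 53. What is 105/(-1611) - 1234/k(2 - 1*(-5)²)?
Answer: 1533287/198153 ≈ 7.7379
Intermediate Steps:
k(v) = -7 - 2*v²/7 (k(v) = 4/7 - ((v² + v*v) + 53)/7 = 4/7 - ((v² + v²) + 53)/7 = 4/7 - (2*v² + 53)/7 = 4/7 - (53 + 2*v²)/7 = 4/7 + (-53/7 - 2*v²/7) = -7 - 2*v²/7)
105/(-1611) - 1234/k(2 - 1*(-5)²) = 105/(-1611) - 1234/(-7 - 2*(2 - 1*(-5)²)²/7) = 105*(-1/1611) - 1234/(-7 - 2*(2 - 1*25)²/7) = -35/537 - 1234/(-7 - 2*(2 - 25)²/7) = -35/537 - 1234/(-7 - 2/7*(-23)²) = -35/537 - 1234/(-7 - 2/7*529) = -35/537 - 1234/(-7 - 1058/7) = -35/537 - 1234/(-1107/7) = -35/537 - 1234*(-7/1107) = -35/537 + 8638/1107 = 1533287/198153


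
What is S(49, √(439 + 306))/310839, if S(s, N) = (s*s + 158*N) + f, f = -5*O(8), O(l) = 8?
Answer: 787/103613 + 158*√745/310839 ≈ 0.021470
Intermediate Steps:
f = -40 (f = -5*8 = -40)
S(s, N) = -40 + s² + 158*N (S(s, N) = (s*s + 158*N) - 40 = (s² + 158*N) - 40 = -40 + s² + 158*N)
S(49, √(439 + 306))/310839 = (-40 + 49² + 158*√(439 + 306))/310839 = (-40 + 2401 + 158*√745)*(1/310839) = (2361 + 158*√745)*(1/310839) = 787/103613 + 158*√745/310839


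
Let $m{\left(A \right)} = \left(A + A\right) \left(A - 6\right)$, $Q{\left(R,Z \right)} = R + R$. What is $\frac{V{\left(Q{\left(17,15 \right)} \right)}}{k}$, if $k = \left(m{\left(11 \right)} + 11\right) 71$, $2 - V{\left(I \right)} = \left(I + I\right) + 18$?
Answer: $- \frac{84}{8591} \approx -0.0097777$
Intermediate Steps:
$Q{\left(R,Z \right)} = 2 R$
$m{\left(A \right)} = 2 A \left(-6 + A\right)$
$V{\left(I \right)} = -16 - 2 I$ ($V{\left(I \right)} = 2 - \left(\left(I + I\right) + 18\right) = 2 - \left(2 I + 18\right) = 2 - \left(18 + 2 I\right) = -16 - 2 I$)
$k = 8591$ ($k = \left(2 \cdot 11 \left(-6 + 11\right) + 11\right) 71 = \left(2 \cdot 11 \cdot 5 + 11\right) 71 = \left(110 + 11\right) 71 = 121 \cdot 71 = 8591$)
$\frac{V{\left(Q{\left(17,15 \right)} \right)}}{k} = \frac{-16 - 2 \cdot 2 \cdot 17}{8591} = \left(-16 - 68\right) \frac{1}{8591} = \left(-84\right) \frac{1}{8591} = - \frac{84}{8591}$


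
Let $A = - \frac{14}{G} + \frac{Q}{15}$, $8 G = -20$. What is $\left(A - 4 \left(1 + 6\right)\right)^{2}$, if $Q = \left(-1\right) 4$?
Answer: $\frac{4624}{9} \approx 513.78$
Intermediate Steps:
$G = - \frac{5}{2}$ ($G = \frac{1}{8} \left(-20\right) = - \frac{5}{2} \approx -2.5$)
$Q = -4$
$A = \frac{16}{3}$ ($A = - \frac{14}{- \frac{5}{2}} - \frac{4}{15} = \left(-14\right) \left(- \frac{2}{5}\right) - \frac{4}{15} = \frac{28}{5} - \frac{4}{15} = \frac{16}{3} \approx 5.3333$)
$\left(A - 4 \left(1 + 6\right)\right)^{2} = \left(\frac{16}{3} - 4 \left(1 + 6\right)\right)^{2} = \left(\frac{16}{3} - 28\right)^{2} = \left(- \frac{68}{3}\right)^{2} = \frac{4624}{9}$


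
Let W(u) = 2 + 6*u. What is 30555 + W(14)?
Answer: 30641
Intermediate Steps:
30555 + W(14) = 30555 + (2 + 6*14) = 30555 + (2 + 84) = 30555 + 86 = 30641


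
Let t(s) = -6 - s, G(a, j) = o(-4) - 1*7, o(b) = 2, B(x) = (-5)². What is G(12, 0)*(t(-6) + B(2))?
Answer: -125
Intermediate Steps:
B(x) = 25
G(a, j) = -5 (G(a, j) = 2 - 1*7 = 2 - 7 = -5)
G(12, 0)*(t(-6) + B(2)) = -5*((-6 - 1*(-6)) + 25) = -5*((-6 + 6) + 25) = -5*(0 + 25) = -5*25 = -125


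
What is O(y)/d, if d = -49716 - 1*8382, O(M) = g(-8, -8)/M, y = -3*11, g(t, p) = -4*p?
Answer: 16/958617 ≈ 1.6691e-5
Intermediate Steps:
y = -33
O(M) = 32/M (O(M) = (-4*(-8))/M = 32/M)
d = -58098 (d = -49716 - 8382 = -58098)
O(y)/d = (32/(-33))/(-58098) = (32*(-1/33))*(-1/58098) = -32/33*(-1/58098) = 16/958617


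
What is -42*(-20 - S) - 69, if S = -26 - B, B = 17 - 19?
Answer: -237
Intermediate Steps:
B = -2
S = -24 (S = -26 - 1*(-2) = -26 + 2 = -24)
-42*(-20 - S) - 69 = -42*(-20 - 1*(-24)) - 69 = -42*(-20 + 24) - 69 = -42*4 - 69 = -168 - 69 = -237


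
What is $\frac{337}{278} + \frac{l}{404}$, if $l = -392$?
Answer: $\frac{6793}{28078} \approx 0.24193$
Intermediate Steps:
$\frac{337}{278} + \frac{l}{404} = \frac{337}{278} - \frac{392}{404} = 337 \cdot \frac{1}{278} - \frac{98}{101} = \frac{337}{278} - \frac{98}{101} = \frac{6793}{28078}$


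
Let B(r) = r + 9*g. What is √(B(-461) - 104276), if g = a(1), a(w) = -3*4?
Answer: I*√104845 ≈ 323.8*I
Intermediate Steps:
a(w) = -12
g = -12
B(r) = -108 + r (B(r) = r + 9*(-12) = r - 108 = -108 + r)
√(B(-461) - 104276) = √((-108 - 461) - 104276) = √(-569 - 104276) = √(-104845) = I*√104845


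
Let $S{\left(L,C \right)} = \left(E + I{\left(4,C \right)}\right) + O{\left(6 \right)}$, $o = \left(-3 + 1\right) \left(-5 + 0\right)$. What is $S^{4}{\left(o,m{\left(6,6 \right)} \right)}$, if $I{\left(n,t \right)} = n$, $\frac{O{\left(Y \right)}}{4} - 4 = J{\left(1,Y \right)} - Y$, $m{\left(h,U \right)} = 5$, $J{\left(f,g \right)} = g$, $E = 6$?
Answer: $456976$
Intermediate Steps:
$O{\left(Y \right)} = 16$ ($O{\left(Y \right)} = 16 + 4 \left(Y - Y\right) = 16 + 4 \cdot 0 = 16 + 0 = 16$)
$o = 10$ ($o = \left(-2\right) \left(-5\right) = 10$)
$S{\left(L,C \right)} = 26$ ($S{\left(L,C \right)} = \left(6 + 4\right) + 16 = 10 + 16 = 26$)
$S^{4}{\left(o,m{\left(6,6 \right)} \right)} = 26^{4} = 456976$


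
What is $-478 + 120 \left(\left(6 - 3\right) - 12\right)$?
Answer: $-1558$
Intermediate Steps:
$-478 + 120 \left(\left(6 - 3\right) - 12\right) = -478 + 120 \left(3 - 12\right) = -478 + 120 \left(-9\right) = -478 - 1080 = -1558$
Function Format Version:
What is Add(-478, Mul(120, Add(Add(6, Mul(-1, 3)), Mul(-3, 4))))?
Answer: -1558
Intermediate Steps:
Add(-478, Mul(120, Add(Add(6, Mul(-1, 3)), Mul(-3, 4)))) = Add(-478, Mul(120, Add(Add(6, -3), -12))) = Add(-478, Mul(120, Add(3, -12))) = Add(-478, Mul(120, -9)) = Add(-478, -1080) = -1558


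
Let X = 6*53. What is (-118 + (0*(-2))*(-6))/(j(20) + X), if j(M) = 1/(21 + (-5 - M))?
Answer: -472/1271 ≈ -0.37136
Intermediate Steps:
j(M) = 1/(16 - M)
X = 318
(-118 + (0*(-2))*(-6))/(j(20) + X) = (-118 + (0*(-2))*(-6))/(-1/(-16 + 20) + 318) = (-118 + 0*(-6))/(-1/4 + 318) = (-118 + 0)/(-1*1/4 + 318) = -118/(-1/4 + 318) = -118/1271/4 = -118*4/1271 = -472/1271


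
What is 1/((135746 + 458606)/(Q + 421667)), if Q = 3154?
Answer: 424821/594352 ≈ 0.71476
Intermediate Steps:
1/((135746 + 458606)/(Q + 421667)) = 1/((135746 + 458606)/(3154 + 421667)) = 1/(594352/424821) = 424821/594352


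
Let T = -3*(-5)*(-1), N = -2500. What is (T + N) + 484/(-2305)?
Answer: -5797559/2305 ≈ -2515.2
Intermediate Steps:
T = -15 (T = 15*(-1) = -15)
(T + N) + 484/(-2305) = (-15 - 2500) + 484/(-2305) = -2515 + 484*(-1/2305) = -2515 - 484/2305 = -5797559/2305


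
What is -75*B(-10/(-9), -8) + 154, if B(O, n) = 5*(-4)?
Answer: 1654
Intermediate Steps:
B(O, n) = -20
-75*B(-10/(-9), -8) + 154 = -75*(-20) + 154 = 1500 + 154 = 1654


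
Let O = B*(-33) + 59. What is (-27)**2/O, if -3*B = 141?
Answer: 729/1610 ≈ 0.45280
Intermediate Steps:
B = -47 (B = -1/3*141 = -47)
O = 1610 (O = -47*(-33) + 59 = 1551 + 59 = 1610)
(-27)**2/O = (-27)**2/1610 = 729*(1/1610) = 729/1610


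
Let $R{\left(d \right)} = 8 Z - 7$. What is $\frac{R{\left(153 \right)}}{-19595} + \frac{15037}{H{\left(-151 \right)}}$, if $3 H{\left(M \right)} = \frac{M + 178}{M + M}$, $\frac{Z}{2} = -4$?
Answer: $- \frac{88984303891}{176355} \approx -5.0458 \cdot 10^{5}$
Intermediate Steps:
$Z = -8$ ($Z = 2 \left(-4\right) = -8$)
$R{\left(d \right)} = -71$ ($R{\left(d \right)} = 8 \left(-8\right) - 7 = -64 - 7 = -71$)
$H{\left(M \right)} = \frac{178 + M}{6 M}$ ($H{\left(M \right)} = \frac{\left(M + 178\right) \frac{1}{M + M}}{3} = \frac{\left(178 + M\right) \frac{1}{2 M}}{3} = \frac{\frac{1}{2} \frac{1}{M} \left(178 + M\right)}{3} = \frac{178 + M}{6 M}$)
$\frac{R{\left(153 \right)}}{-19595} + \frac{15037}{H{\left(-151 \right)}} = - \frac{71}{-19595} + \frac{15037}{\frac{1}{6} \frac{1}{-151} \left(178 - 151\right)} = \left(-71\right) \left(- \frac{1}{19595}\right) + \frac{15037}{\frac{1}{6} \left(- \frac{1}{151}\right) 27} = \frac{71}{19595} + \frac{15037}{- \frac{9}{302}} = \frac{71}{19595} + 15037 \left(- \frac{302}{9}\right) = \frac{71}{19595} - \frac{4541174}{9} = - \frac{88984303891}{176355}$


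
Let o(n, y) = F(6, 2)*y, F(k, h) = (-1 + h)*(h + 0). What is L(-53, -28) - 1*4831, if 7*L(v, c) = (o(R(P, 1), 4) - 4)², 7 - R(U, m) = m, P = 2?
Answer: -33801/7 ≈ -4828.7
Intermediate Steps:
F(k, h) = h*(-1 + h) (F(k, h) = (-1 + h)*h = h*(-1 + h))
R(U, m) = 7 - m
o(n, y) = 2*y (o(n, y) = (2*(-1 + 2))*y = (2*1)*y = 2*y)
L(v, c) = 16/7 (L(v, c) = (2*4 - 4)²/7 = (8 - 4)²/7 = (⅐)*4² = (⅐)*16 = 16/7)
L(-53, -28) - 1*4831 = 16/7 - 1*4831 = 16/7 - 4831 = -33801/7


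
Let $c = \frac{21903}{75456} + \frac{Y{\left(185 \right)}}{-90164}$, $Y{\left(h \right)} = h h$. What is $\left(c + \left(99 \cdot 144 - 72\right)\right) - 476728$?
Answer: $- \frac{262239941289167}{566951232} \approx -4.6254 \cdot 10^{5}$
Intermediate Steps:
$Y{\left(h \right)} = h^{2}$
$c = - \frac{50634959}{566951232}$ ($c = \frac{21903}{75456} + \frac{185^{2}}{-90164} = 21903 \cdot \frac{1}{75456} + 34225 \left(- \frac{1}{90164}\right) = \frac{7301}{25152} - \frac{34225}{90164} = - \frac{50634959}{566951232} \approx -0.089311$)
$\left(c + \left(99 \cdot 144 - 72\right)\right) - 476728 = \left(- \frac{50634959}{566951232} + \left(99 \cdot 144 - 72\right)\right) - 476728 = \left(- \frac{50634959}{566951232} + \left(14256 - 72\right)\right) - 476728 = \left(- \frac{50634959}{566951232} + 14184\right) - 476728 = \frac{8041585639729}{566951232} - 476728 = - \frac{262239941289167}{566951232}$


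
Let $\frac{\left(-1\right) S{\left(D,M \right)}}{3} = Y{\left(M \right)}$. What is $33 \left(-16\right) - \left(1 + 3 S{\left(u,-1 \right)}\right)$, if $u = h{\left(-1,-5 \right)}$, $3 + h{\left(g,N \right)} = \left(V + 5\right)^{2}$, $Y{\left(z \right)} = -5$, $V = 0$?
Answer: $-574$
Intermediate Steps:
$h{\left(g,N \right)} = 22$ ($h{\left(g,N \right)} = -3 + \left(0 + 5\right)^{2} = -3 + 5^{2} = -3 + 25 = 22$)
$u = 22$
$S{\left(D,M \right)} = 15$ ($S{\left(D,M \right)} = \left(-3\right) \left(-5\right) = 15$)
$33 \left(-16\right) - \left(1 + 3 S{\left(u,-1 \right)}\right) = 33 \left(-16\right) - 46 = -528 - 46 = -574$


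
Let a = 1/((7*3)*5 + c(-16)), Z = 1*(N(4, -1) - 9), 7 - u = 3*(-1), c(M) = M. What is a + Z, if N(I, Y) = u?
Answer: 90/89 ≈ 1.0112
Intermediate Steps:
u = 10 (u = 7 - 3*(-1) = 7 - 1*(-3) = 7 + 3 = 10)
N(I, Y) = 10
Z = 1 (Z = 1*(10 - 9) = 1*1 = 1)
a = 1/89 (a = 1/((7*3)*5 - 16) = 1/(21*5 - 16) = 1/(105 - 16) = 1/89 ≈ 0.011236)
a + Z = 1/89 + 1 = 90/89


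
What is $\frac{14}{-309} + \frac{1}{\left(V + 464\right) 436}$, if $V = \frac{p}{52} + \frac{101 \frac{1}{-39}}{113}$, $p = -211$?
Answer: $- \frac{12370620671}{273067326579} \approx -0.045302$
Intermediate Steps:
$V = - \frac{71933}{17628}$ ($V = - \frac{211}{52} + \frac{101 \frac{1}{-39}}{113} = \left(-211\right) \frac{1}{52} + 101 \left(- \frac{1}{39}\right) \frac{1}{113} = - \frac{211}{52} - \frac{101}{4407} = - \frac{71933}{17628} \approx -4.0806$)
$\frac{14}{-309} + \frac{1}{\left(V + 464\right) 436} = \frac{14}{-309} + \frac{1}{\left(- \frac{71933}{17628} + 464\right) 436} = 14 \left(- \frac{1}{309}\right) + \frac{1}{\frac{8107459}{17628}} \cdot \frac{1}{436} = - \frac{14}{309} + \frac{17628}{8107459} \cdot \frac{1}{436} = - \frac{14}{309} + \frac{4407}{883713031} = - \frac{12370620671}{273067326579}$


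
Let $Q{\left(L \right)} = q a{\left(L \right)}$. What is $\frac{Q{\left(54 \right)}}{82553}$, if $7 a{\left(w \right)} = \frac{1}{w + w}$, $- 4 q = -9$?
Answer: $\frac{1}{27737808} \approx 3.6052 \cdot 10^{-8}$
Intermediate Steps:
$q = \frac{9}{4}$ ($q = \left(- \frac{1}{4}\right) \left(-9\right) = \frac{9}{4} \approx 2.25$)
$a{\left(w \right)} = \frac{1}{14 w}$ ($a{\left(w \right)} = \frac{1}{7 \left(w + w\right)} = \frac{1}{7 \cdot 2 w} = \frac{\frac{1}{2} \frac{1}{w}}{7} = \frac{1}{14 w}$)
$Q{\left(L \right)} = \frac{9}{56 L}$ ($Q{\left(L \right)} = \frac{9 \frac{1}{14 L}}{4} = \frac{9}{56 L}$)
$\frac{Q{\left(54 \right)}}{82553} = \frac{\frac{9}{56} \cdot \frac{1}{54}}{82553} = \frac{9}{56} \cdot \frac{1}{54} \cdot \frac{1}{82553} = \frac{1}{336} \cdot \frac{1}{82553} = \frac{1}{27737808}$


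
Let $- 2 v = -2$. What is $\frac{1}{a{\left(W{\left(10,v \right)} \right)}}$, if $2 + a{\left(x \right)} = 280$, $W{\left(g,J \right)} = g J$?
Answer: $\frac{1}{278} \approx 0.0035971$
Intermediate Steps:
$v = 1$ ($v = \left(- \frac{1}{2}\right) \left(-2\right) = 1$)
$W{\left(g,J \right)} = J g$
$a{\left(x \right)} = 278$ ($a{\left(x \right)} = -2 + 280 = 278$)
$\frac{1}{a{\left(W{\left(10,v \right)} \right)}} = \frac{1}{278}$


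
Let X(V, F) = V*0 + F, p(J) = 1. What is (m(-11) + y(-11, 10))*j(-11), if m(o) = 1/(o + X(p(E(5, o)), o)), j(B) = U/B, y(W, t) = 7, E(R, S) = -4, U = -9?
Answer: 1377/242 ≈ 5.6901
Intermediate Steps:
j(B) = -9/B
X(V, F) = F (X(V, F) = 0 + F = F)
m(o) = 1/(2*o) (m(o) = 1/(o + o) = 1/(2*o))
(m(-11) + y(-11, 10))*j(-11) = ((1/2)/(-11) + 7)*(-9/(-11)) = ((1/2)*(-1/11) + 7)*(-9*(-1/11)) = (-1/22 + 7)*(9/11) = (153/22)*(9/11) = 1377/242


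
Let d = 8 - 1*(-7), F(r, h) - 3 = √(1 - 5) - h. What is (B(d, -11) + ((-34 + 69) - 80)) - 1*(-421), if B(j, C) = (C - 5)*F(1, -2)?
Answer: 296 - 32*I ≈ 296.0 - 32.0*I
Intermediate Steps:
F(r, h) = 3 - h + 2*I (F(r, h) = 3 + (√(1 - 5) - h) = 3 + (√(-4) - h) = 3 + (2*I - h) = 3 + (-h + 2*I) = 3 - h + 2*I)
d = 15 (d = 8 + 7 = 15)
B(j, C) = (-5 + C)*(5 + 2*I) (B(j, C) = (C - 5)*(3 - 1*(-2) + 2*I) = (-5 + C)*(3 + 2 + 2*I) = (-5 + C)*(5 + 2*I))
(B(d, -11) + ((-34 + 69) - 80)) - 1*(-421) = ((-5 - 11)*(5 + 2*I) + ((-34 + 69) - 80)) - 1*(-421) = (-16*(5 + 2*I) + (35 - 80)) + 421 = ((-80 - 32*I) - 45) + 421 = (-125 - 32*I) + 421 = 296 - 32*I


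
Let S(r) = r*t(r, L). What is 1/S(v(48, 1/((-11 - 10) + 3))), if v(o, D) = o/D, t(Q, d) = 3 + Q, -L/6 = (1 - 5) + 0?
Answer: 1/743904 ≈ 1.3443e-6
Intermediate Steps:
L = 24 (L = -6*((1 - 5) + 0) = -6*(-4 + 0) = -6*(-4) = 24)
S(r) = r*(3 + r)
1/S(v(48, 1/((-11 - 10) + 3))) = 1/((48/(1/((-11 - 10) + 3)))*(3 + 48/(1/((-11 - 10) + 3)))) = 1/((48/(1/(-21 + 3)))*(3 + 48/(1/(-21 + 3)))) = 1/((48/(1/(-18)))*(3 + 48/(1/(-18)))) = 1/((48/(-1/18))*(3 + 48/(-1/18))) = 1/((48*(-18))*(3 + 48*(-18))) = 1/(-864*(3 - 864)) = 1/(-864*(-861)) = 1/743904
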